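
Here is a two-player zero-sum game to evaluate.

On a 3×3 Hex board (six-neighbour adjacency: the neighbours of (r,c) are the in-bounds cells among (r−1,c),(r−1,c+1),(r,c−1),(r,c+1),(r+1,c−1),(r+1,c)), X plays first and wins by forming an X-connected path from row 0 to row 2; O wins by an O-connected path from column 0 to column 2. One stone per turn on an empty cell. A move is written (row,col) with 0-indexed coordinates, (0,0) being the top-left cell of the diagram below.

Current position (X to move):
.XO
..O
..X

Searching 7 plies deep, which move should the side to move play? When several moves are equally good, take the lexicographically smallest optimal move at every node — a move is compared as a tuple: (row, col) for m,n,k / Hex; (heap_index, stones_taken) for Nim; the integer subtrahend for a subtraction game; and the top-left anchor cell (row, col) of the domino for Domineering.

X's best at [.XO/..O/..X]: (1,1)

p1 X@[.XO/..O/..X]: (0,0)[XXO/..O/..X]-1 (1,0)[.XO/X.O/..X]-1 (1,1)[.XO/.XO/..X]+1* (2,0)[.XO/..O/X.X]+1 (2,1)[.XO/..O/.XX]-1
p2 O@[.XO/.XO/..X]: (0,0)[OXO/.XO/..X]-1* (1,0)[.XO/OXO/..X]-1 (2,0)[.XO/.XO/O.X]-1 (2,1)[.XO/.XO/.OX]-1
p3 X@[OXO/.XO/..X]: (1,0)[OXO/XXO/..X]+1* (2,0)[OXO/.XO/X.X]+1 (2,1)[OXO/.XO/.XX]+1
p4 O@[OXO/XXO/..X]: (2,0)[OXO/XXO/O.X]-1* (2,1)[OXO/XXO/.OX]-1
p5 X@[OXO/XXO/O.X]: (2,1)[OXO/XXO/OXX]+1*
p6 O@[OXO/XXO/OXX] terminal -1; root [.XO/..O/..X] d7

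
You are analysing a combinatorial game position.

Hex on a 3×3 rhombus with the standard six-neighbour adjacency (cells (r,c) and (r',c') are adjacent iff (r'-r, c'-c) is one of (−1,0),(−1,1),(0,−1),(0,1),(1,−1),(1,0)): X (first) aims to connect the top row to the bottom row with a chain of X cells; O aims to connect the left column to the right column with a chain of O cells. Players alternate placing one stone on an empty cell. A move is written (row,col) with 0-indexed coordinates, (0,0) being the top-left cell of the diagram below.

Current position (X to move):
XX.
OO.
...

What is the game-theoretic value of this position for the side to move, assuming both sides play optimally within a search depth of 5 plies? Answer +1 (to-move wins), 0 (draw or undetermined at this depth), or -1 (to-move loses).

value(XX./OO./..., X) = -1

ply 1, X at XX./OO./... | (0,2)=-1→XXX/OO./...*; (1,2)=-1→XX./OOX/...; (2,0)=-1→XX./OO./X..; (2,1)=-1→XX./OO./.X.; (2,2)=-1→XX./OO./..X
ply 2, O at XXX/OO./... | (1,2)=+1→XXX/OOO/...*; (2,0)=-1→XXX/OO./O..; (2,1)=+1→XXX/OO./.O.; (2,2)=+1→XXX/OO./..O
ply 3: XXX/OOO/... is terminal -1 (X); from XX./OO./... depth 5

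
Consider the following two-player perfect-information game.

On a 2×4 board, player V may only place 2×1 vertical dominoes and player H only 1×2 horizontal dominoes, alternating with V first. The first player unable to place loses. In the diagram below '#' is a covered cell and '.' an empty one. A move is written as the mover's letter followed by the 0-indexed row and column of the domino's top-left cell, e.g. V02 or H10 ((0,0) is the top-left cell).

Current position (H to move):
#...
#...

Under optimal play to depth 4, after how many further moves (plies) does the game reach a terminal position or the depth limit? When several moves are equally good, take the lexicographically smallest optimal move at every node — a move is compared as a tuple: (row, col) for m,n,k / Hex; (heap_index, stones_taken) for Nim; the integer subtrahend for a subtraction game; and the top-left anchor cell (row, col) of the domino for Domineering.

PV length from [#.../#...]: 3 plies

p1 H@[#.../#...]: H01[###./#...]+1* H02[#.##/#...]+1 H11[#.../###.]+1 H12[#.../#.##]+1
p2 V@[###./#...]: V03[####/#..#]-1*
p3 H@[####/#..#]: H11[####/####]+1*
p4 V@[####/####] terminal -1; root [#.../#...] d4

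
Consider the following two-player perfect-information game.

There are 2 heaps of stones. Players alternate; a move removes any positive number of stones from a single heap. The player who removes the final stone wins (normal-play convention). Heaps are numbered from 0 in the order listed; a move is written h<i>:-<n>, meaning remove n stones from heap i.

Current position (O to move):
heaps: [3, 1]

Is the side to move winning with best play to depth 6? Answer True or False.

p1 O@[(3,1)]: h0:-1[(2,1)]-1 h0:-2[(1,1)]+1* h0:-3[(0,1)]-1 h1:-1[(3,0)]-1
p2 X@[(1,1)]: h0:-1[(0,1)]-1* h1:-1[(1,0)]-1
p3 O@[(0,1)]: h1:-1[(0,0)]+1*
p4 X@[(0,0)] terminal -1; root [(3,1)] d6

O winning at [(3,1)]: True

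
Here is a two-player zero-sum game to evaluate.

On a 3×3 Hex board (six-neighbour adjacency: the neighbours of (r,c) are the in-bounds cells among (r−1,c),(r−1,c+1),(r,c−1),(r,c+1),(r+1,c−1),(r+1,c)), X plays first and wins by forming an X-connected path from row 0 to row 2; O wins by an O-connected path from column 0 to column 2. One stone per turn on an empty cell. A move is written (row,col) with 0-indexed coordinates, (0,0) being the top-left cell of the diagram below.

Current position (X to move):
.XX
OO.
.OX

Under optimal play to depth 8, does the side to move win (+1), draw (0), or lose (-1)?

[.XX/OO./.OX] X move#1: (0,0):-1/XXX/OO./.OX, (1,2):+1/.XX/OOX/.OX*, (2,0):-1/.XX/OO./XOX
[.XX/OOX/.OX] end (terminal -1, O#2); searched .XX/OO./.OX to 8

value(.XX/OO./.OX, X) = +1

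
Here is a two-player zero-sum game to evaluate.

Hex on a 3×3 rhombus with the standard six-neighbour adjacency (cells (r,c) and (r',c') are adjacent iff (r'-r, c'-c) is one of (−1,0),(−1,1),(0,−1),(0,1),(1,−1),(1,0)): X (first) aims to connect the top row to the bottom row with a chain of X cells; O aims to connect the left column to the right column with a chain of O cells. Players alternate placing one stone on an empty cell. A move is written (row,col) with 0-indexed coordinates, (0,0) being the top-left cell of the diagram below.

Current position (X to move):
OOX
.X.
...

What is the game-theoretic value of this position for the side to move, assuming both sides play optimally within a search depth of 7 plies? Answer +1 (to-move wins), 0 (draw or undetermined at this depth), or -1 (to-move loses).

[OOX/.X./...] X move#1: (1,0):+1/OOX/XX./...*, (1,2):+1/OOX/.XX/..., (2,0):+1/OOX/.X./X.., (2,1):+1/OOX/.X./.X., (2,2):+1/OOX/.X./..X
[OOX/XX./...] O move#2: (1,2):-1/OOX/XXO/...*, (2,0):-1/OOX/XX./O.., (2,1):-1/OOX/XX./.O., (2,2):-1/OOX/XX./..O
[OOX/XXO/...] X move#3: (2,0):+1/OOX/XXO/X..*, (2,1):+1/OOX/XXO/.X., (2,2):+1/OOX/XXO/..X
[OOX/XXO/X..] end (terminal -1, O#4); searched OOX/.X./... to 7

value(OOX/.X./..., X) = +1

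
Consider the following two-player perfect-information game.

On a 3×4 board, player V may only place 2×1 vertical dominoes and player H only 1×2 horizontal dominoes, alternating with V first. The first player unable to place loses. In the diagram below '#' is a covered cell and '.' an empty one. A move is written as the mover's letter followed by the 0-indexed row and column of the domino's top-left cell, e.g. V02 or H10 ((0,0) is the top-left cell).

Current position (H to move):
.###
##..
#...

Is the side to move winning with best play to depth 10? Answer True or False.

H winning at [.###/##../#...]: True

[.###/##../#...] H move#1: H12:+1/.###/####/#...*, H21:-1/.###/##../###., H22:+1/.###/##../#.##
[.###/####/#...] end (terminal -1, V#2); searched .###/##../#... to 10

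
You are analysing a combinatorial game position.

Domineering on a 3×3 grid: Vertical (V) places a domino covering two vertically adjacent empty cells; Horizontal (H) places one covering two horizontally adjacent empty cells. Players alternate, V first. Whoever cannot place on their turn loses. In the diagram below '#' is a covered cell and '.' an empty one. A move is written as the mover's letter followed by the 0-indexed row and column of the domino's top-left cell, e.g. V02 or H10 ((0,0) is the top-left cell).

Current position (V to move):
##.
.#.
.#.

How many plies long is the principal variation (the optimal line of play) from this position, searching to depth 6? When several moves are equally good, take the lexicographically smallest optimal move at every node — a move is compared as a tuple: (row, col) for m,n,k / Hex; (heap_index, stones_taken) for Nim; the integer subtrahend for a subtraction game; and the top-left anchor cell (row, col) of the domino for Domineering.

[##./.#./.#.] V move#1: V02:+1/###/.##/.#.*, V10:+1/##./##./##., V12:+1/##./.##/.##
[###/.##/.#.] end (terminal -1, H#2); searched ##./.#./.#. to 6

PV length from [##./.#./.#.]: 1 ply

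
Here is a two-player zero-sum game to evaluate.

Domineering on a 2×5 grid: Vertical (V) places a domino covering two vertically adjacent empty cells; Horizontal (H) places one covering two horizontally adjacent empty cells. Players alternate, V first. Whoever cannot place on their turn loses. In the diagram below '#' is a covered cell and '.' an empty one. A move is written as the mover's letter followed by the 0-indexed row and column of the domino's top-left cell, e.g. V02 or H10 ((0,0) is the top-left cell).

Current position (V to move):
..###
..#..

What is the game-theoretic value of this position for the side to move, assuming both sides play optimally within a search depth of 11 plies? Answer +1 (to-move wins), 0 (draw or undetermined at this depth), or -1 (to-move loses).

p1 V@[..###/..#..]: V00[#.###/#.#..]+1* V01[.####/.##..]+1
p2 H@[#.###/#.#..]: H13[#.###/#.###]-1*
p3 V@[#.###/#.###]: V01[#####/#####]+1*
p4 H@[#####/#####] terminal -1; root [..###/..#..] d11

value(..###/..#.., V) = +1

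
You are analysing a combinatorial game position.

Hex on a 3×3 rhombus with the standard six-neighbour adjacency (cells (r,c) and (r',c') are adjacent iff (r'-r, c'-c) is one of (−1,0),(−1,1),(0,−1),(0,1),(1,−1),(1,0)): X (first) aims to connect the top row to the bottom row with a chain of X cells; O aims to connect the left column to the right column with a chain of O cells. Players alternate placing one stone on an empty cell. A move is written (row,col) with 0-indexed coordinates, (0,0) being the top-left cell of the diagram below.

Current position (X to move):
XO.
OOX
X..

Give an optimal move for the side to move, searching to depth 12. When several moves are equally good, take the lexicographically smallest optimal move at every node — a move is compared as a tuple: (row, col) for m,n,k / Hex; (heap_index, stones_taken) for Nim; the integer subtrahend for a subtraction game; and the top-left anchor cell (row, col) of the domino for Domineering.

[XO./OOX/X..] X move#1: (0,2):+1/XOX/OOX/X..*, (2,1):-1/XO./OOX/XX., (2,2):-1/XO./OOX/X.X
[XOX/OOX/X..] O move#2: (2,1):-1/XOX/OOX/XO.*, (2,2):-1/XOX/OOX/X.O
[XOX/OOX/XO.] X move#3: (2,2):+1/XOX/OOX/XOX*
[XOX/OOX/XOX] end (terminal -1, O#4); searched XO./OOX/X.. to 12

X's best at [XO./OOX/X..]: (0,2)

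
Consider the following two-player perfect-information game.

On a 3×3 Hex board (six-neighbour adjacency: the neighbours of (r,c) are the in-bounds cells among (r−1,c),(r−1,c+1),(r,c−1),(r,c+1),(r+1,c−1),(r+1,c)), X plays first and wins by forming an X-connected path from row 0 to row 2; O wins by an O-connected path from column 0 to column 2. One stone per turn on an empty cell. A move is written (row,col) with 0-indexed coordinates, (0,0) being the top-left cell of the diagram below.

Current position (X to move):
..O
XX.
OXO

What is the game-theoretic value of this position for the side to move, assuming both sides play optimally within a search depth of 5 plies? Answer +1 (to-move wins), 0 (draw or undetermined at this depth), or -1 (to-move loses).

value(..O/XX./OXO, X) = +1

ply 1, X at ..O/XX./OXO | (0,0)=+1→X.O/XX./OXO*; (0,1)=+1→.XO/XX./OXO; (1,2)=+1→..O/XXX/OXO
ply 2: X.O/XX./OXO is terminal -1 (O); from ..O/XX./OXO depth 5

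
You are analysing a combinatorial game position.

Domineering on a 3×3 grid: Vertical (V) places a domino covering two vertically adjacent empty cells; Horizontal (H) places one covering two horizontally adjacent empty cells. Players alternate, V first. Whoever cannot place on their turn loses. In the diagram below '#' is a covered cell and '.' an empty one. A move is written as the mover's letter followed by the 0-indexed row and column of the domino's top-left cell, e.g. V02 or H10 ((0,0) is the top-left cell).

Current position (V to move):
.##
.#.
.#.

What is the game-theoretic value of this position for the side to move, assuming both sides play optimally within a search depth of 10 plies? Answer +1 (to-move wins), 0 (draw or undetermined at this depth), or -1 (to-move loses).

p1 V@[.##/.#./.#.]: V00[###/##./.#.]+1* V10[.##/##./##.]+1 V12[.##/.##/.##]+1
p2 H@[###/##./.#.] terminal -1; root [.##/.#./.#.] d10

value(.##/.#./.#., V) = +1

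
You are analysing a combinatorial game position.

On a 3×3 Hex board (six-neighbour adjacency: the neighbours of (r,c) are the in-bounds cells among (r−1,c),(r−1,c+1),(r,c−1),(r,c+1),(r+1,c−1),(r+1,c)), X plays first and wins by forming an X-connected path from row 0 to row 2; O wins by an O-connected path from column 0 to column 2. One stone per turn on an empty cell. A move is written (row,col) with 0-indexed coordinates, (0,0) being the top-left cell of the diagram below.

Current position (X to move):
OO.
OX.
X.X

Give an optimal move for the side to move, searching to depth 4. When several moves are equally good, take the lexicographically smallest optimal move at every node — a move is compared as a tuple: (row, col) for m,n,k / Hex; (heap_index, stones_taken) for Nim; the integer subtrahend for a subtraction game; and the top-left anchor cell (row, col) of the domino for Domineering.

X's best at [OO./OX./X.X]: (0,2)

[OO./OX./X.X] X move#1: (0,2):+1/OOX/OX./X.X*, (1,2):-1/OO./OXX/X.X, (2,1):-1/OO./OX./XXX
[OOX/OX./X.X] end (terminal -1, O#2); searched OO./OX./X.X to 4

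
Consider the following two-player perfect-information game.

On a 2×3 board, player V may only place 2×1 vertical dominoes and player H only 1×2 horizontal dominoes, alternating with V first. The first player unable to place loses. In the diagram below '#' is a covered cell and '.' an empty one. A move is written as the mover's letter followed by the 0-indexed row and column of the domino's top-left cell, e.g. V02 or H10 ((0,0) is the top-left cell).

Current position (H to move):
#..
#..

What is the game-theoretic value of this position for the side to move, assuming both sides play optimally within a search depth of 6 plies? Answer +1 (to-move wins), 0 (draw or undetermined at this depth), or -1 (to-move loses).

value(#../#.., H) = +1

p1 H@[#../#..]: H01[###/#..]+1* H11[#../###]+1
p2 V@[###/#..] terminal -1; root [#../#..] d6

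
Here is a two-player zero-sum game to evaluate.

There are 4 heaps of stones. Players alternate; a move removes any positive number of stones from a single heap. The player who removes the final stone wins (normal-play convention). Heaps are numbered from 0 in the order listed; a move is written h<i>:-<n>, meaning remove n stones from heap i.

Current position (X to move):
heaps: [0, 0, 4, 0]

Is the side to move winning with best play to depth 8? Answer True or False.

ply 1, X at (0,0,4,0) | h2:-1=-1→(0,0,3,0); h2:-2=-1→(0,0,2,0); h2:-3=-1→(0,0,1,0); h2:-4=+1→(0,0,0,0)*
ply 2: (0,0,0,0) is terminal -1 (O); from (0,0,4,0) depth 8

X winning at [(0,0,4,0)]: True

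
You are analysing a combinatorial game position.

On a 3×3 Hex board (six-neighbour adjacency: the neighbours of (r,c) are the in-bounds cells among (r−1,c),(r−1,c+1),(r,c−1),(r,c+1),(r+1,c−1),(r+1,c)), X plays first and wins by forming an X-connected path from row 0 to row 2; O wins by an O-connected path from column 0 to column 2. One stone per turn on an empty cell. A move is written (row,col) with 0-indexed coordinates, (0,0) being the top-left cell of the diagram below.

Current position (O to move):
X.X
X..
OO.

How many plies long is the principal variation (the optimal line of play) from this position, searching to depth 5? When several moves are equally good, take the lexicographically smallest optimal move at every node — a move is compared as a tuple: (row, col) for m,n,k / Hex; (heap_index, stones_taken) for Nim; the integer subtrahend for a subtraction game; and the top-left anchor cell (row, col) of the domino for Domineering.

PV length from [X.X/X../OO.]: 3 plies

p1 O@[X.X/X../OO.]: (0,1)[XOX/X../OO.]+1* (1,1)[X.X/XO./OO.]+1 (1,2)[X.X/X.O/OO.]+1 (2,2)[X.X/X../OOO]+1
p2 X@[XOX/X../OO.]: (1,1)[XOX/XX./OO.]-1* (1,2)[XOX/X.X/OO.]-1 (2,2)[XOX/X../OOX]-1
p3 O@[XOX/XX./OO.]: (1,2)[XOX/XXO/OO.]+1* (2,2)[XOX/XX./OOO]+1
p4 X@[XOX/XXO/OO.] terminal -1; root [X.X/X../OO.] d5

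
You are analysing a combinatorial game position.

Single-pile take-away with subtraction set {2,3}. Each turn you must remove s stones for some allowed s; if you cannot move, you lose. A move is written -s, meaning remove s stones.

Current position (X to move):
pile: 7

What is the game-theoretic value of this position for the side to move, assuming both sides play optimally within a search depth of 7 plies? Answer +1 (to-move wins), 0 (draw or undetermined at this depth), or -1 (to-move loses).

value(7, X) = +1

p1 X@[7]: -2[5]+1* -3[4]-1
p2 O@[5]: -2[3]-1* -3[2]-1
p3 X@[3]: -2[1]+1* -3[0]+1
p4 O@[1] terminal -1; root [7] d7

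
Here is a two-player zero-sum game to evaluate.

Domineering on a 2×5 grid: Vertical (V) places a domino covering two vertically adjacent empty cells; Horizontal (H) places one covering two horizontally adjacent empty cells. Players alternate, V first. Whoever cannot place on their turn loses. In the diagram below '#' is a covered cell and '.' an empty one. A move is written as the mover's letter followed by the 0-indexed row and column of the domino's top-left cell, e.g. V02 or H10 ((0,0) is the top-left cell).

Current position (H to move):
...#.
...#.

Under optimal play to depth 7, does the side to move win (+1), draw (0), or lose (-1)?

value(...#./...#., H) = -1

p1 H@[...#./...#.]: H00[##.#./...#.]-1* H01[.###./...#.]-1 H10[...#./##.#.]-1 H11[...#./.###.]-1
p2 V@[##.#./...#.]: V02[####./..##.]+1* V04[##.##/...##]-1
p3 H@[####./..##.]: H10[####./####.]-1*
p4 V@[####./####.]: V04[#####/#####]+1*
p5 H@[#####/#####] terminal -1; root [...#./...#.] d7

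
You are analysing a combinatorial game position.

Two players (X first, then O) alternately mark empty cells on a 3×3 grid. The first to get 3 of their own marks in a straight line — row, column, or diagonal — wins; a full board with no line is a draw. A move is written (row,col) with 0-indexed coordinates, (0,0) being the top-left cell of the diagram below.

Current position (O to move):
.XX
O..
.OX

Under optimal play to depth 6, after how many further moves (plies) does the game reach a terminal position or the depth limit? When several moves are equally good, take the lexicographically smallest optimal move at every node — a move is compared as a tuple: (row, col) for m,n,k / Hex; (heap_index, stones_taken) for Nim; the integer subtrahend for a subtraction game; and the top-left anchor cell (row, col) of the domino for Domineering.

p1 O@[.XX/O../.OX]: (0,0)[OXX/O../.OX]-1* (1,1)[.XX/OO./.OX]-1 (1,2)[.XX/O.O/.OX]-1 (2,0)[.XX/O../OOX]-1
p2 X@[OXX/O../.OX]: (1,1)[OXX/OX./.OX]-1 (1,2)[OXX/O.X/.OX]+1* (2,0)[OXX/O../XOX]+1
p3 O@[OXX/O.X/.OX] terminal -1; root [.XX/O../.OX] d6

PV length from [.XX/O../.OX]: 2 plies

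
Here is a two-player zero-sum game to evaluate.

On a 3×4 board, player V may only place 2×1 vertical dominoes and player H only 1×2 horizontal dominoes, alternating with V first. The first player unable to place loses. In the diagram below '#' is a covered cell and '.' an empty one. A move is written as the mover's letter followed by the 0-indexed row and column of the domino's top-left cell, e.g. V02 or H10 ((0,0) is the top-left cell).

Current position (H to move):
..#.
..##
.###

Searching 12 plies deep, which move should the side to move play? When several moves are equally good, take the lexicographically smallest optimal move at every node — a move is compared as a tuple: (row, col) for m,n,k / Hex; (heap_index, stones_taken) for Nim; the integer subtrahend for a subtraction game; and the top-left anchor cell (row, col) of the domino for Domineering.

[..#./..##/.###] H move#1: H00:-1/###./..##/.###, H10:+1/..#./####/.###*
[..#./####/.###] end (terminal -1, V#2); searched ..#./..##/.### to 12

H's best at [..#./..##/.###]: H10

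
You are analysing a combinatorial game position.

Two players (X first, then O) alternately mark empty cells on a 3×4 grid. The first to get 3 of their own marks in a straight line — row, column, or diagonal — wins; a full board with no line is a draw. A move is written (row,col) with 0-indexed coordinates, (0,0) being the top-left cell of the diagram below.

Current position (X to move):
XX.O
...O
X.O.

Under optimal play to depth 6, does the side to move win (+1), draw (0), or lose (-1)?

[XX.O/...O/X.O.] X move#1: (0,2):+1/XXXO/...O/X.O.*, (1,0):+1/XX.O/X..O/X.O., (1,1):-1/XX.O/.X.O/X.O., (1,2):-1/XX.O/..XO/X.O., (2,1):-1/XX.O/...O/XXO., (2,3):+1/XX.O/...O/X.OX
[XXXO/...O/X.O.] end (terminal -1, O#2); searched XX.O/...O/X.O. to 6

value(XX.O/...O/X.O., X) = +1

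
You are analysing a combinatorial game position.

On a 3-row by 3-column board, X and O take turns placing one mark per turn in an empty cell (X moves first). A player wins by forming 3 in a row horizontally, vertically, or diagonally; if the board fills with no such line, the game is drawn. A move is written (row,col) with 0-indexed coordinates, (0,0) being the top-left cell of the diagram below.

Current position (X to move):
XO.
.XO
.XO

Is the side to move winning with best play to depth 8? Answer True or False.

X winning at [XO./.XO/.XO]: False

p1 X@[XO./.XO/.XO]: (0,2)[XOX/.XO/.XO]+0* (1,0)[XO./XXO/.XO]-1 (2,0)[XO./.XO/XXO]-1
p2 O@[XOX/.XO/.XO]: (1,0)[XOX/OXO/.XO]-1 (2,0)[XOX/.XO/OXO]+0*
p3 X@[XOX/.XO/OXO]: (1,0)[XOX/XXO/OXO]+0*
p4 O@[XOX/XXO/OXO] terminal +0; root [XO./.XO/.XO] d8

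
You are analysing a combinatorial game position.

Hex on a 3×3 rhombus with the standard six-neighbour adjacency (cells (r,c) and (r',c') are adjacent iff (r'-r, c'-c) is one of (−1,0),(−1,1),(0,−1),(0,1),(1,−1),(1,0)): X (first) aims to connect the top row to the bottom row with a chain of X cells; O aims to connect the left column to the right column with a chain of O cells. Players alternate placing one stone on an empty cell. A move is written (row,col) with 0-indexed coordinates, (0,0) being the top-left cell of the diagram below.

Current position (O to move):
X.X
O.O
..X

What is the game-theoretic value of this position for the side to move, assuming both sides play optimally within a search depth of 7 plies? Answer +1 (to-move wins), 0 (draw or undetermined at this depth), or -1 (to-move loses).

value(X.X/O.O/..X, O) = +1

[X.X/O.O/..X] O move#1: (0,1):-1/XOX/O.O/..X, (1,1):+1/X.X/OOO/..X*, (2,0):+1/X.X/O.O/O.X, (2,1):+1/X.X/O.O/.OX
[X.X/OOO/..X] end (terminal -1, X#2); searched X.X/O.O/..X to 7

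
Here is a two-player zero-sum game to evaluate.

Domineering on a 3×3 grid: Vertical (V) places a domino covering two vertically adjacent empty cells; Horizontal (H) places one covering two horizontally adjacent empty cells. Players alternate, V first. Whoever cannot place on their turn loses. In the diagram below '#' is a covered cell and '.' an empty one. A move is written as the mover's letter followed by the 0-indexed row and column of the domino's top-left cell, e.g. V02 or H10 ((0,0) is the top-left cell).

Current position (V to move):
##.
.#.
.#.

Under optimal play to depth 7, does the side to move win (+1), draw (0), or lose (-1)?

ply 1, V at ##./.#./.#. | V02=+1→###/.##/.#.*; V10=+1→##./##./##.; V12=+1→##./.##/.##
ply 2: ###/.##/.#. is terminal -1 (H); from ##./.#./.#. depth 7

value(##./.#./.#., V) = +1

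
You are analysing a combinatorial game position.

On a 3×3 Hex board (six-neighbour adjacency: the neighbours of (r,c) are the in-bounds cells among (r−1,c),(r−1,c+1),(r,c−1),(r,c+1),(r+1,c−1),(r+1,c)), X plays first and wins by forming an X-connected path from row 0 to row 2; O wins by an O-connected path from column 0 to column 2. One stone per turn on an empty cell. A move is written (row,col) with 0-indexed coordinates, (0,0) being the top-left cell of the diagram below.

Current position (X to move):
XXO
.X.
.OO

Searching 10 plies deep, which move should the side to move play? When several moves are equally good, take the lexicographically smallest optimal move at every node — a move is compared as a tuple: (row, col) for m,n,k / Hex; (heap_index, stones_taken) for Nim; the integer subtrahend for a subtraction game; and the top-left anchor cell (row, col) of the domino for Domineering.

X's best at [XXO/.X./.OO]: (2,0)

[XXO/.X./.OO] X move#1: (1,0):-1/XXO/XX./.OO, (1,2):-1/XXO/.XX/.OO, (2,0):+1/XXO/.X./XOO*
[XXO/.X./XOO] end (terminal -1, O#2); searched XXO/.X./.OO to 10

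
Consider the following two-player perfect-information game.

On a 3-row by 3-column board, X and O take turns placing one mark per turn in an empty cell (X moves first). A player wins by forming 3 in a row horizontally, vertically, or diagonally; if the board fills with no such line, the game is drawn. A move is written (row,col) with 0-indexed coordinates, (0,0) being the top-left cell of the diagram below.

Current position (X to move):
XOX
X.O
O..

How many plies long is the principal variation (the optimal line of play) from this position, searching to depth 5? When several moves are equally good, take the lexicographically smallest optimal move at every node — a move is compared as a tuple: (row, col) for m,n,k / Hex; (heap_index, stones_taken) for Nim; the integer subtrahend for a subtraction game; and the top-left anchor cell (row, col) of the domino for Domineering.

ply 1, X at XOX/X.O/O.. | (1,1)=+0→XOX/XXO/O..*; (2,1)=+0→XOX/X.O/OX.; (2,2)=+0→XOX/X.O/O.X
ply 2, O at XOX/XXO/O.. | (2,1)=-1→XOX/XXO/OO.; (2,2)=+0→XOX/XXO/O.O*
ply 3, X at XOX/XXO/O.O | (2,1)=+0→XOX/XXO/OXO*
ply 4: XOX/XXO/OXO is terminal +0 (O); from XOX/X.O/O.. depth 5

PV length from [XOX/X.O/O..]: 3 plies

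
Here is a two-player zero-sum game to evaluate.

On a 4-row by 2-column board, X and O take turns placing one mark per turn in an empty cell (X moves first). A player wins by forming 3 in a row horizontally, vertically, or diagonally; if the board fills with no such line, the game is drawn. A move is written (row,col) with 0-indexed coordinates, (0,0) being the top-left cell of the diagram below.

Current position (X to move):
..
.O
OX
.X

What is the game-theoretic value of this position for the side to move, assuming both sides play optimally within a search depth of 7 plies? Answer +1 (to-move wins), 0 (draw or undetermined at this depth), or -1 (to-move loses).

value(../.O/OX/.X, X) = 0

ply 1, X at ../.O/OX/.X | (0,0)=+0→X./.O/OX/.X*; (0,1)=-1→.X/.O/OX/.X; (1,0)=+0→../XO/OX/.X; (3,0)=+0→../.O/OX/XX
ply 2, O at X./.O/OX/.X | (0,1)=+0→XO/.O/OX/.X*; (1,0)=+0→X./OO/OX/.X; (3,0)=+0→X./.O/OX/OX
ply 3, X at XO/.O/OX/.X | (1,0)=+0→XO/XO/OX/.X*; (3,0)=+0→XO/.O/OX/XX
ply 4, O at XO/XO/OX/.X | (3,0)=+0→XO/XO/OX/OX*
ply 5: XO/XO/OX/OX is terminal +0 (X); from ../.O/OX/.X depth 7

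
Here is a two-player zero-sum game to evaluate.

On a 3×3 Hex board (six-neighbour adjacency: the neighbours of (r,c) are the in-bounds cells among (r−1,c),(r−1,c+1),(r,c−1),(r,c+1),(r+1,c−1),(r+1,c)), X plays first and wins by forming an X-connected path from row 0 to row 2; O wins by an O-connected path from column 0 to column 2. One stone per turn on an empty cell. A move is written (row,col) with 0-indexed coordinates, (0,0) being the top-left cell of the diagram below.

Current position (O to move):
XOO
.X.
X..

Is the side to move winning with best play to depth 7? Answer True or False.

O winning at [XOO/.X./X..]: True

ply 1, O at XOO/.X./X.. | (1,0)=+1→XOO/OX./X..*; (1,2)=-1→XOO/.XO/X..; (2,1)=-1→XOO/.X./XO.; (2,2)=-1→XOO/.X./X.O
ply 2: XOO/OX./X.. is terminal -1 (X); from XOO/.X./X.. depth 7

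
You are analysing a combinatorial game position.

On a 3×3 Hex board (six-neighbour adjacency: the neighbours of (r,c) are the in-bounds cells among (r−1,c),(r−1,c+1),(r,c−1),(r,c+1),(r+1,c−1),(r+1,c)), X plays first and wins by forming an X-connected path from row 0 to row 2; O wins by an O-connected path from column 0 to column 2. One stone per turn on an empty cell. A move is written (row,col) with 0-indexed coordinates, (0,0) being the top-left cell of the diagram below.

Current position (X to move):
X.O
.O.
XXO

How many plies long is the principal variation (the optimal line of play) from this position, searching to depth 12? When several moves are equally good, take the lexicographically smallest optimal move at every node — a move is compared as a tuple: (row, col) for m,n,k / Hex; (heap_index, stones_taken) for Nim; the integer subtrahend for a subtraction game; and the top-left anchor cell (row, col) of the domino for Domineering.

PV length from [X.O/.O./XXO]: 1 ply

ply 1, X at X.O/.O./XXO | (0,1)=-1→XXO/.O./XXO; (1,0)=+1→X.O/XO./XXO*; (1,2)=-1→X.O/.OX/XXO
ply 2: X.O/XO./XXO is terminal -1 (O); from X.O/.O./XXO depth 12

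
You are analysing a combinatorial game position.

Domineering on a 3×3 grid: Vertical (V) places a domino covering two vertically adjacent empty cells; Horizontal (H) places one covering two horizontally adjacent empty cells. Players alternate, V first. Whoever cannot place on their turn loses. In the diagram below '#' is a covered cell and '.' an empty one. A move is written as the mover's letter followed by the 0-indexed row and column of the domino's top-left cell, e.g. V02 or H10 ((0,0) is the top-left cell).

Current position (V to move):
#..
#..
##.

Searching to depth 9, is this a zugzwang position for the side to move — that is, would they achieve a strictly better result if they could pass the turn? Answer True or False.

[#../#../##.] V move#1: V01:+1/##./##./##.*, V02:+1/#.#/#.#/##., V12:-1/#../#.#/###
[##./##./##.] end (terminal -1, H#2); searched #../#../##. to 9
suppose V passes — search the same position with H to move:
pass> [#../#../##.] H move#1: H01:-1/###/#../##., H11:+1/#../###/##.*
pass> [#../###/##.] end (terminal -1, V#2); searched #../#../##. to 9
for V: play +1, pass -1

zugzwang(#../#../##., V) = False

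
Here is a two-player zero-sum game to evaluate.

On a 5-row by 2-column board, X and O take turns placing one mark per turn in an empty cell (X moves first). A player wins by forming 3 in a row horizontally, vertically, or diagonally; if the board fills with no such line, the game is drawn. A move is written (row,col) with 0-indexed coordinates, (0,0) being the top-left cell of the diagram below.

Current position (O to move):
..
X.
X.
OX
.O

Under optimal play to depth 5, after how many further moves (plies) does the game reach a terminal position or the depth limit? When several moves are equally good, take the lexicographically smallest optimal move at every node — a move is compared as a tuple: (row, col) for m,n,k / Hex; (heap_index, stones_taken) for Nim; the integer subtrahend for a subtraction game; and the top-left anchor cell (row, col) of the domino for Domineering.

PV length from [../X./X./OX/.O]: 5 plies

[../X./X./OX/.O] O move#1: (0,0):+0/O./X./X./OX/.O*, (0,1):-1/.O/X./X./OX/.O, (1,1):-1/../XO/X./OX/.O, (2,1):-1/../X./XO/OX/.O, (4,0):-1/../X./X./OX/OO
[O./X./X./OX/.O] X move#2: (0,1):+0/OX/X./X./OX/.O*, (1,1):+0/O./XX/X./OX/.O, (2,1):+0/O./X./XX/OX/.O, (4,0):+0/O./X./X./OX/XO
[OX/X./X./OX/.O] O move#3: (1,1):+0/OX/XO/X./OX/.O*, (2,1):+0/OX/X./XO/OX/.O, (4,0):+0/OX/X./X./OX/OO
[OX/XO/X./OX/.O] X move#4: (2,1):+0/OX/XO/XX/OX/.O*, (4,0):+0/OX/XO/X./OX/XO
[OX/XO/XX/OX/.O] O move#5: (4,0):+0/OX/XO/XX/OX/OO*
[OX/XO/XX/OX/OO] end (terminal +0, X#6); searched ../X./X./OX/.O to 5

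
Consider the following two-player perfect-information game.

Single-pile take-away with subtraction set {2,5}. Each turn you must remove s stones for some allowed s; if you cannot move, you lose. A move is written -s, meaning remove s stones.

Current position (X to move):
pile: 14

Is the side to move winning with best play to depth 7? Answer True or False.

X winning at [14]: False

[14] X move#1: -2:-1/12*, -5:-1/9
[12] O move#2: -2:-1/10, -5:+1/7*
[7] X move#3: -2:-1/5*, -5:-1/2
[5] O move#4: -2:-1/3, -5:+1/0*
[0] end (terminal -1, X#5); searched 14 to 7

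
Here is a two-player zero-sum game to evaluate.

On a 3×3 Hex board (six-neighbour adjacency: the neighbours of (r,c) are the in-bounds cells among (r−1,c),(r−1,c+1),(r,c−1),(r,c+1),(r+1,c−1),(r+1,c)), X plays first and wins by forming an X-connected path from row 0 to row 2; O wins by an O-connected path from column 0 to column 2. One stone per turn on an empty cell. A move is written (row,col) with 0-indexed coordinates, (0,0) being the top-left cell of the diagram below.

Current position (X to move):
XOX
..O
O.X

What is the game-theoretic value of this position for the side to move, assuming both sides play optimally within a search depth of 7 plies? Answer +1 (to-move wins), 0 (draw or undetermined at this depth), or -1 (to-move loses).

value(XOX/..O/O.X, X) = -1

[XOX/..O/O.X] X move#1: (1,0):-1/XOX/X.O/O.X*, (1,1):-1/XOX/.XO/O.X, (2,1):-1/XOX/..O/OXX
[XOX/X.O/O.X] O move#2: (1,1):+1/XOX/XOO/O.X*, (2,1):+1/XOX/X.O/OOX
[XOX/XOO/O.X] end (terminal -1, X#3); searched XOX/..O/O.X to 7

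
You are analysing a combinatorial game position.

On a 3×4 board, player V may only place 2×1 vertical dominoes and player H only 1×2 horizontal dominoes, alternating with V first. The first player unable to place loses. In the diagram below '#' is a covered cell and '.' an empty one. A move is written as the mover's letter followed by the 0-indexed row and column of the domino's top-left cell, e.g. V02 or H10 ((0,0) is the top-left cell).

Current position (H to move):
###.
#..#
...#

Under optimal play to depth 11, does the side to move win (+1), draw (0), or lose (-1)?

[###./#..#/...#] H move#1: H11:+1/###./####/...#*, H20:-1/###./#..#/##.#, H21:+1/###./#..#/.###
[###./####/...#] end (terminal -1, V#2); searched ###./#..#/...# to 11

value(###./#..#/...#, H) = +1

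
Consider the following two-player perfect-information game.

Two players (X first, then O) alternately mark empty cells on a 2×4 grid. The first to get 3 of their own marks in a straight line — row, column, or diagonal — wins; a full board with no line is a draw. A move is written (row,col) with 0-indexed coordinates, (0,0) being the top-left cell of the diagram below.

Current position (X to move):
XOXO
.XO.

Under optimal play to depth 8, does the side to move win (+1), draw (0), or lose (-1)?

value(XOXO/.XO., X) = 0

ply 1, X at XOXO/.XO. | (1,0)=+0→XOXO/XXO.*; (1,3)=+0→XOXO/.XOX
ply 2, O at XOXO/XXO. | (1,3)=+0→XOXO/XXOO*
ply 3: XOXO/XXOO is terminal +0 (X); from XOXO/.XO. depth 8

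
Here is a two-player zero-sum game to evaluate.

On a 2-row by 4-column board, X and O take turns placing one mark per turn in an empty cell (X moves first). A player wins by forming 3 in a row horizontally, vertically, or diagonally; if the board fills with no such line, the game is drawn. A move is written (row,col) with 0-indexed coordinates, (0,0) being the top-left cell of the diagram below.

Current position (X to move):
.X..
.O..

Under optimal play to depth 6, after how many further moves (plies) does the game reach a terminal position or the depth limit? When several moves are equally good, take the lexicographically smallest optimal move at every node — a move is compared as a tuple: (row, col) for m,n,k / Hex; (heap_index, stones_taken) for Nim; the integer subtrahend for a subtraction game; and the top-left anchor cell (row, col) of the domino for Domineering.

PV length from [.X../.O..]: 3 plies

p1 X@[.X../.O..]: (0,0)[XX../.O..]+0 (0,2)[.XX./.O..]+1* (0,3)[.X.X/.O..]+0 (1,0)[.X../XO..]+0 (1,2)[.X../.OX.]+0 (1,3)[.X../.O.X]+0
p2 O@[.XX./.O..]: (0,0)[OXX./.O..]-1* (0,3)[.XXO/.O..]-1 (1,0)[.XX./OO..]-1 (1,2)[.XX./.OO.]-1 (1,3)[.XX./.O.O]-1
p3 X@[OXX./.O..]: (0,3)[OXXX/.O..]+1* (1,0)[OXX./XO..]+0 (1,2)[OXX./.OX.]+0 (1,3)[OXX./.O.X]+0
p4 O@[OXXX/.O..] terminal -1; root [.X../.O..] d6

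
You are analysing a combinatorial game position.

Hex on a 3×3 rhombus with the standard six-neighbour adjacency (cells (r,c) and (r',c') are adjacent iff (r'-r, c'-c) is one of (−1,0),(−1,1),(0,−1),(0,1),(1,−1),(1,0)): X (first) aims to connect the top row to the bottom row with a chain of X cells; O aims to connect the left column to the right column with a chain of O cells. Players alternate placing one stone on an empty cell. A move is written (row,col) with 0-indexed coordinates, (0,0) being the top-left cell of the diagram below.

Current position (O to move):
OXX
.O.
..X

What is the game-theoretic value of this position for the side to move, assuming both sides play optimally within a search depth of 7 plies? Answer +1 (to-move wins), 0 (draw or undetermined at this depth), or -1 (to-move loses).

p1 O@[OXX/.O./..X]: (1,0)[OXX/OO./..X]-1 (1,2)[OXX/.OO/..X]+1* (2,0)[OXX/.O./O.X]-1 (2,1)[OXX/.O./.OX]-1
p2 X@[OXX/.OO/..X]: (1,0)[OXX/XOO/..X]-1* (2,0)[OXX/.OO/X.X]-1 (2,1)[OXX/.OO/.XX]-1
p3 O@[OXX/XOO/..X]: (2,0)[OXX/XOO/O.X]+1* (2,1)[OXX/XOO/.OX]-1
p4 X@[OXX/XOO/O.X] terminal -1; root [OXX/.O./..X] d7

value(OXX/.O./..X, O) = +1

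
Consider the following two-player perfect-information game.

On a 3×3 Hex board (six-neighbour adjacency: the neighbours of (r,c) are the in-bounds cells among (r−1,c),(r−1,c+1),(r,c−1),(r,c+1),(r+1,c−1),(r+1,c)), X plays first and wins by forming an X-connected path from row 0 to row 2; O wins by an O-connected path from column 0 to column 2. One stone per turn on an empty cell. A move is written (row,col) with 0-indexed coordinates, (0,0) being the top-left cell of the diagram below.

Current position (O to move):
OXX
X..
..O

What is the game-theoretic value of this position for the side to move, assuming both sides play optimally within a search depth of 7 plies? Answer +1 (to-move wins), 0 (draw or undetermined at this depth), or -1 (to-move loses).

p1 O@[OXX/X../..O]: (1,1)[OXX/XO./..O]-1* (1,2)[OXX/X.O/..O]-1 (2,0)[OXX/X../O.O]-1 (2,1)[OXX/X../.OO]-1
p2 X@[OXX/XO./..O]: (1,2)[OXX/XOX/..O]+1* (2,0)[OXX/XO./X.O]+1 (2,1)[OXX/XO./.XO]+1
p3 O@[OXX/XOX/..O]: (2,0)[OXX/XOX/O.O]-1* (2,1)[OXX/XOX/.OO]-1
p4 X@[OXX/XOX/O.O]: (2,1)[OXX/XOX/OXO]+1*
p5 O@[OXX/XOX/OXO] terminal -1; root [OXX/X../..O] d7

value(OXX/X../..O, O) = -1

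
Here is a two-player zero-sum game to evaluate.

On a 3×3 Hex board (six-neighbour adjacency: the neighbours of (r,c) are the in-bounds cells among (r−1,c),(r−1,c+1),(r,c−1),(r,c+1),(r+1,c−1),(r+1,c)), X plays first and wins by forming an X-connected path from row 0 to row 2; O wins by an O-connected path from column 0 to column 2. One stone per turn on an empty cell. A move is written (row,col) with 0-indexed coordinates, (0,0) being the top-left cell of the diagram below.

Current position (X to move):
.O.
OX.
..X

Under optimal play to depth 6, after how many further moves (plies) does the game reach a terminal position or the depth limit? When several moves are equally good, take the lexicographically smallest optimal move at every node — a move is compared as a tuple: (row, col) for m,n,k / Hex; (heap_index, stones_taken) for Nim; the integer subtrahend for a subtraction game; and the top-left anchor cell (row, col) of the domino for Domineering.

PV length from [.O./OX./..X]: 3 plies

[.O./OX./..X] X move#1: (0,0):-1/XO./OX./..X, (0,2):+1/.OX/OX./..X*, (1,2):-1/.O./OXX/..X, (2,0):-1/.O./OX./X.X, (2,1):-1/.O./OX./.XX
[.OX/OX./..X] O move#2: (0,0):-1/OOX/OX./..X*, (1,2):-1/.OX/OXO/..X, (2,0):-1/.OX/OX./O.X, (2,1):-1/.OX/OX./.OX
[OOX/OX./..X] X move#3: (1,2):+1/OOX/OXX/..X*, (2,0):+1/OOX/OX./X.X, (2,1):+1/OOX/OX./.XX
[OOX/OXX/..X] end (terminal -1, O#4); searched .O./OX./..X to 6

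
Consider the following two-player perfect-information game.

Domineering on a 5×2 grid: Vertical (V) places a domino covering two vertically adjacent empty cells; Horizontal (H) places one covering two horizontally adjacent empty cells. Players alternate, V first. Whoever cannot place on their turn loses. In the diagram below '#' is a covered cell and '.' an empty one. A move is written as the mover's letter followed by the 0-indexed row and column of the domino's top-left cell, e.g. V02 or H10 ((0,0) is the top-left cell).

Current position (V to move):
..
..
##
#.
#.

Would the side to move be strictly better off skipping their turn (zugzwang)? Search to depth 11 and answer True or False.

[../../##/#./#.] V move#1: V00:+1/#./#./##/#./#.*, V01:+1/.#/.#/##/#./#., V31:-1/../../##/##/##
[#./#./##/#./#.] end (terminal -1, H#2); searched ../../##/#./#. to 11
pass branch (H moves first from the same position):
  | [../../##/#./#.] H move#1: H00:+1/##/../##/#./#.*, H10:+1/../##/##/#./#.
  | [##/../##/#./#.] V move#2: V31:-1/##/../##/##/##*
  | [##/../##/##/##] H move#3: H10:+1/##/##/##/##/##*
  | [##/##/##/##/##] end (terminal -1, V#4); searched ../../##/#./#. to 11
V moving scores +1; V passing scores -1

zugzwang(../../##/#./#., V) = False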